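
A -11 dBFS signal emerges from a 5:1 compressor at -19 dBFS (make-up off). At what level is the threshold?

Input is 10 dB above T (since output overshoot × R = input overshoot: (-19 − T)·5 = -11 − T gives T = -21 dBFS).
Check: -21 + (-11 − (-21))/5 = -21 + 2 = -19 dBFS. ✓

-21 dBFS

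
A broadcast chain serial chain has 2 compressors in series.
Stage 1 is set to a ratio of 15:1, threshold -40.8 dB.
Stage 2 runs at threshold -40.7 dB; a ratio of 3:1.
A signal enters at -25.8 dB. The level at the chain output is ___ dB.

Stage 1: -25.8 dB is 15 dB over -40.8 dB; at 15:1 that becomes 1 dB over, giving -39.8 dB.
Stage 2: 0.9 dB above -40.7 dB, reduced 3:1 to 0.3 dB above → -40.4 dB.

-40.4 dB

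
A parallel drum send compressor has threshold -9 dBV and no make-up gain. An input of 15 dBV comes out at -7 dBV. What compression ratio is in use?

Input overshoot = 15 − (-9) = 24 dB; output overshoot = -7 − (-9) = 2 dB.
Ratio = 24 / 2 = 12.

12:1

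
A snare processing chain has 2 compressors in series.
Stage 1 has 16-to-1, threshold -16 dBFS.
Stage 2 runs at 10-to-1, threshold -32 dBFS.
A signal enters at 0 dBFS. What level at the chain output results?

Stage 1: overshoot 16 dB → 16/16 = 1 dB → -15 dBFS.
Stage 2: 17 dB above -32 dBFS, reduced 10:1 to 1.7 dB above → -30.3 dBFS.

-30.3 dBFS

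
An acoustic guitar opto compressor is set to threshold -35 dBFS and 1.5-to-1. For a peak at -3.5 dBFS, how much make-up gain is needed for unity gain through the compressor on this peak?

Overshoot 31.5 dB → 31.5/1.5 = 21 dB after compression, so the compressed level is -35 + 21 = -14 dBFS.
Make-up = target − compressed = -3.5 − (-14) = 10.5 dB.

10.5 dB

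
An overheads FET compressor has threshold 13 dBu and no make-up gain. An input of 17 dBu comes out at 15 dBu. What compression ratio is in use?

Input overshoot = 17 − 13 = 4 dB; output overshoot = 15 − 13 = 2 dB.
Ratio = 4 / 2 = 2.

2:1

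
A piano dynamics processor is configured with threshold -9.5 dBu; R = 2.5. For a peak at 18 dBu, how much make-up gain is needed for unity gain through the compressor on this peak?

16.5 dB

The peak compresses to -9.5 + 27.5/2.5 = 1.5 dBu.
To reach 18 dBu requires 18 − 1.5 = 16.5 dB of make-up.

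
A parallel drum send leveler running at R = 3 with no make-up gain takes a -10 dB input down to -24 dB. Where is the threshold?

-31 dB

Let T be the threshold. Output overshoot = (input overshoot)/R, so -24 − T = (-10 − T)/3.
3·(-24 − T) = -10 − T → 2·T = -72 − (-10) = -62.
T = -62/2 = -31 dB.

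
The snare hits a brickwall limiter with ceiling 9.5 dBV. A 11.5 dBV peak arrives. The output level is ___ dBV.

9.5 dBV

A brickwall limiter is an ∞:1 compressor: any input above the ceiling is clamped to 9.5 dBV.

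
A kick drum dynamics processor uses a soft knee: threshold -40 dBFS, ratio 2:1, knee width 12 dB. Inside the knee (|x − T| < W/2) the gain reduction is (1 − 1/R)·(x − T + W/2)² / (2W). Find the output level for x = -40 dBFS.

-40.75 dBFS

x − T + W/2 = -40 − (-40) + 6 = 6.
GR = (1 − 1/2) × 6² / 24 = 0.5 × 36 / 24 = 0.75 dB.
Output = -40 − 0.75 = -40.75 dBFS.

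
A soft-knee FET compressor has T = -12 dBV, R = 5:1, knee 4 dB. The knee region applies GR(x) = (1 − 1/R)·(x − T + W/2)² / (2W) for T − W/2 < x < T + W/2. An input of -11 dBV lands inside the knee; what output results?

-11.9 dBV

x − T + W/2 = -11 − (-12) + 2 = 3.
GR = (1 − 1/5) × 3² / 8 = 0.8 × 9 / 8 = 0.9 dB.
Output = -11 − 0.9 = -11.9 dBV.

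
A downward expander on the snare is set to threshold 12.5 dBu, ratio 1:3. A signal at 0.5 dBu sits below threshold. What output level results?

-23.5 dBu

The input is 12 dB below the 12.5 dBu threshold.
A 1:3 expander multiplies undershoot by 3: 12 × 3 = 36 dB below threshold.
Output = 12.5 − 36 = -23.5 dBu.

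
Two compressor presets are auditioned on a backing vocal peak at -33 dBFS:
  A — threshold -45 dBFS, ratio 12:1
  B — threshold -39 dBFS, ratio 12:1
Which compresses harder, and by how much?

A: 12 dB over, compressed to 1 dB over, so 11 dB of GR.
B: 6 dB over, compressed to 0.5 dB over, so 5.5 dB of GR.
A applies 5.5 dB more gain reduction.

A, by 5.5 dB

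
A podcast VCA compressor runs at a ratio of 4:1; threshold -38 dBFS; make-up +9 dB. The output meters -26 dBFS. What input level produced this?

-26 dBFS

Remove make-up: -26 − 9 = -35 dBFS.
Post-compression overshoot = -35 − (-38) = 3 dB.
Undo the ratio: input overshoot = 3 × 4 = 12 dB, giving input = -26 dBFS.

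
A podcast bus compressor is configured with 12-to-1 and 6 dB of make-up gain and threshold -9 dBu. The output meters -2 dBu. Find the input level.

3 dBu

Stripping the +6 dB make-up gives -8 dBu at the gain stage.
Post-compression overshoot = -8 − (-9) = 1 dB.
Undo the ratio: input overshoot = 1 × 12 = 12 dB, giving input = 3 dBu.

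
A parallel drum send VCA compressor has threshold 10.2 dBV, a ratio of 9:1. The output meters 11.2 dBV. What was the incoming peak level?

19.2 dBV

Post-compression overshoot = 11.2 − 10.2 = 1 dB.
Undo the ratio: input overshoot = 1 × 9 = 9 dB, giving input = 19.2 dBV.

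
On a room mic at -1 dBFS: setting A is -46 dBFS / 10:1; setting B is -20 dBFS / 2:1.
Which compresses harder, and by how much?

A, by 31 dB

A: overshoot 45 dB → output overshoot 4.5 dB → GR 40.5 dB.
B: overshoot 19 dB → output overshoot 9.5 dB → GR 9.5 dB.
A reduces 31 dB more.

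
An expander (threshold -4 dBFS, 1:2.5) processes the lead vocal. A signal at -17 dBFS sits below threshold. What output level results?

Undershoot = (-4) − (-17) = 13 dB.
At 1:2.5, that expands to 32.5 dB under threshold.
Output = -4 − 32.5 = -36.5 dBFS.

-36.5 dBFS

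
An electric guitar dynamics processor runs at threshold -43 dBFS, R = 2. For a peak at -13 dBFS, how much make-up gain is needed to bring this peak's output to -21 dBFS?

Overshoot 30 dB → 30/2 = 15 dB after compression, so the compressed level is -43 + 15 = -28 dBFS.
Make-up = target − compressed = -21 − (-28) = 7 dB.

7 dB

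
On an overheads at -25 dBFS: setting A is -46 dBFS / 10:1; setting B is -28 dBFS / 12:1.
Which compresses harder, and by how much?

A: GR = 21 − 21/10 = 18.9 dB.
B: GR = 3 − 3/12 = 2.75 dB.
Difference: 16.15 dB in favour of A.

A, by 16.15 dB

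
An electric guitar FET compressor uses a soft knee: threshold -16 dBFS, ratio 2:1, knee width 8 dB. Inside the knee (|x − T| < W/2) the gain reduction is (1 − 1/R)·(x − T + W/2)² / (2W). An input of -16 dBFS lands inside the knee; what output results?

-16.5 dBFS

x − T + W/2 = -16 − (-16) + 4 = 4.
GR = (1 − 1/2) × 4² / 16 = 0.5 × 16 / 16 = 0.5 dB.
Output = -16 − 0.5 = -16.5 dBFS.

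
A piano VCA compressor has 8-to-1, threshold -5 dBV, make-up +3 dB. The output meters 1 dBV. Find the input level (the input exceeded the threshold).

19 dBV

Remove make-up: 1 − 3 = -2 dBV.
Post-compression overshoot = -2 − (-5) = 3 dB.
Undo the ratio: input overshoot = 3 × 8 = 24 dB, giving input = 19 dBV.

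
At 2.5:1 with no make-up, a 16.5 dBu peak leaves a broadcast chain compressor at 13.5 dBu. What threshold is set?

Let T be the threshold. Output overshoot = (input overshoot)/R, so 13.5 − T = (16.5 − T)/2.5.
2.5·(13.5 − T) = 16.5 − T → 1.5·T = 33.75 − 16.5 = 17.25.
T = 17.25/1.5 = 11.5 dBu.

11.5 dBu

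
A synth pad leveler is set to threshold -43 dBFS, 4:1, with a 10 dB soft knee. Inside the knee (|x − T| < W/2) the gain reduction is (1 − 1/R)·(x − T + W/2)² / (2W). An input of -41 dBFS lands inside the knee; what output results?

x − T + W/2 = -41 − (-43) + 5 = 7.
GR = (1 − 1/4) × 7² / 20 = 0.75 × 49 / 20 = 1.8375 dB.
Output = -41 − 1.8375 = -42.8375 dBFS.

-42.8375 dBFS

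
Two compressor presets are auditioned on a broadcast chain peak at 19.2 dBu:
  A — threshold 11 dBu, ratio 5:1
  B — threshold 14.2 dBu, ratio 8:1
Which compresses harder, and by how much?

A, by 2.185 dB

A: GR = 8.2 − 8.2/5 = 6.56 dB.
B: GR = 5 − 5/8 = 4.375 dB.
A applies 2.185 dB more gain reduction.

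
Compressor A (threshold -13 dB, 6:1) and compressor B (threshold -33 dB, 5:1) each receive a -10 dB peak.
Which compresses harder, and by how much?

B, by 15.9 dB

A: GR = 3 − 3/6 = 2.5 dB.
B: GR = 23 − 23/5 = 18.4 dB.
B reduces 15.9 dB more.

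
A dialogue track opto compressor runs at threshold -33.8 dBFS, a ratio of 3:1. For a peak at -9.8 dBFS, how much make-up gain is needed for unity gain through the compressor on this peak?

Without make-up, output = threshold + overshoot/3 = -33.8 + 8 = -25.8 dBFS.
Gap to target: 16 dB.

16 dB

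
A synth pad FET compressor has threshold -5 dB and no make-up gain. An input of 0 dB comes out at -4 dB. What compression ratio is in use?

5:1

Input overshoot = 0 − (-5) = 5 dB; output overshoot = -4 − (-5) = 1 dB.
Ratio = 5 / 1 = 5.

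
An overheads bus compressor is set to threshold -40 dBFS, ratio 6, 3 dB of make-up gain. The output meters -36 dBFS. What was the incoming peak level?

-34 dBFS

Stripping the +3 dB make-up gives -39 dBFS at the gain stage.
That's 1 dB above the -40 dBFS threshold.
Undo the ratio: input overshoot = 1 × 6 = 6 dB, giving input = -34 dBFS.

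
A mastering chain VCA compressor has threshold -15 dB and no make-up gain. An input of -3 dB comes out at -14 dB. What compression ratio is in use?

12:1

Input overshoot = -3 − (-15) = 12 dB; output overshoot = -14 − (-15) = 1 dB.
Ratio = 12 / 1 = 12.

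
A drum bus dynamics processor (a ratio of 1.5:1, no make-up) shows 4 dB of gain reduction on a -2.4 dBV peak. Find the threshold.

Let T be the threshold. Output overshoot = (input overshoot)/R, so -6.4 − T = (-2.4 − T)/1.5.
1.5·(-6.4 − T) = -2.4 − T → 0.5·T = -9.6 − (-2.4) = -7.2.
T = -7.2/0.5 = -14.4 dBV.

-14.4 dBV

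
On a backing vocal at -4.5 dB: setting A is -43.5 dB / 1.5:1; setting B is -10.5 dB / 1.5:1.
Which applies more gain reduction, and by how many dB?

A: overshoot 39 dB → output overshoot 26 dB → GR 13 dB.
B: overshoot 6 dB → output overshoot 4 dB → GR 2 dB.
A applies 11 dB more gain reduction.

A, by 11 dB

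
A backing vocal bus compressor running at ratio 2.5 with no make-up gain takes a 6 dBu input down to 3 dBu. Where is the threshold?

Input is 5 dB above T (since output overshoot × R = input overshoot: (3 − T)·2.5 = 6 − T gives T = 1 dBu).
Check: 1 + (6 − 1)/2.5 = 1 + 2 = 3 dBu. ✓

1 dBu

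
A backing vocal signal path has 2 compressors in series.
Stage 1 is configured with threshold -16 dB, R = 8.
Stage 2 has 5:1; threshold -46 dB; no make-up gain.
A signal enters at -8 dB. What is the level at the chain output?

-39.8 dB

Stage 1: -8 dB is 8 dB over -16 dB; at 8:1 that becomes 1 dB over, giving -15 dB.
Stage 2: 31 dB above -46 dB, reduced 5:1 to 6.2 dB above → -39.8 dB.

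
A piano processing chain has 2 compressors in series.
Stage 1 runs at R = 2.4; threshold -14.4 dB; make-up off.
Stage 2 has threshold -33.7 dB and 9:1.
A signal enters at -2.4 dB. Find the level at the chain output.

Stage 1: 12 dB above -14.4 dB, reduced 2.4:1 to 5 dB above → -9.4 dB.
Stage 2: 24.3 dB above -33.7 dB, reduced 9:1 to 2.7 dB above → -31 dB.

-31 dB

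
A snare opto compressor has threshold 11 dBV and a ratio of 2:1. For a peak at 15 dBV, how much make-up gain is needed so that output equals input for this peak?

2 dB

Without make-up, output = threshold + overshoot/2 = 11 + 2 = 13 dBV.
Gap to target: 2 dB.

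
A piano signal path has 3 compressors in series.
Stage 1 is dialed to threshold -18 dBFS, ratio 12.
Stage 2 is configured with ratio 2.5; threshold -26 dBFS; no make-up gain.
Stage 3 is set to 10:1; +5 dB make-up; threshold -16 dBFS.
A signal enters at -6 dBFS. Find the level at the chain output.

-17.4 dBFS

Stage 1: 12 dB above -18 dBFS, reduced 12:1 to 1 dB above → -17 dBFS.
Stage 2: overshoot 9 dB → 9/2.5 = 3.6 dB → -22.4 dBFS.
Stage 3: -22.4 dBFS ≤ -16 dBFS, so stage 3 doesn't engage; make-up brings it to -17.4 dBFS.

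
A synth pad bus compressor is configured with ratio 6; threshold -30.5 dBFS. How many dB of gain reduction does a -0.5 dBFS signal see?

-0.5 dBFS exceeds the threshold by 30 dB.
A 6:1 ratio leaves 5 dB of that excess.
GR = overshoot in − overshoot out = 30 − 5 = 25 dB.

25 dB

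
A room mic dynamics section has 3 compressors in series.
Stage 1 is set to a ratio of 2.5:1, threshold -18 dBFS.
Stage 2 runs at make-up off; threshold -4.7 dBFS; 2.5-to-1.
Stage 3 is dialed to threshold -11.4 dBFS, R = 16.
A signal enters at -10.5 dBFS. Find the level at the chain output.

Stage 1: overshoot 7.5 dB → 7.5/2.5 = 3 dB → -15 dBFS.
Stage 2: -15 dBFS ≤ -4.7 dBFS, so stage 2 doesn't engage; output -15 dBFS.
Stage 3: below threshold (-15 ≤ -11.4); passes unchanged; output -15 dBFS.

-15 dBFS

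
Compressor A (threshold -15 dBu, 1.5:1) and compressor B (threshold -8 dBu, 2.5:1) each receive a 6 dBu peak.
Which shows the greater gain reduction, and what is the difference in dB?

A: overshoot 21 dB → output overshoot 14 dB → GR 7 dB.
B: overshoot 14 dB → output overshoot 5.6 dB → GR 8.4 dB.
B reduces 1.4 dB more.

B, by 1.4 dB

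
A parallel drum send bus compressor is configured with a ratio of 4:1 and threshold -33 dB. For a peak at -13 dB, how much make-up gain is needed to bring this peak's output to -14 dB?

Overshoot 20 dB → 20/4 = 5 dB after compression, so the compressed level is -33 + 5 = -28 dB.
Make-up = target − compressed = -14 − (-28) = 14 dB.

14 dB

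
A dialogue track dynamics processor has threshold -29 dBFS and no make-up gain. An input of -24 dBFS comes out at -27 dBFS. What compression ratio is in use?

Input overshoot = -24 − (-29) = 5 dB; output overshoot = -27 − (-29) = 2 dB.
Ratio = 5 / 2 = 2.5.

2.5:1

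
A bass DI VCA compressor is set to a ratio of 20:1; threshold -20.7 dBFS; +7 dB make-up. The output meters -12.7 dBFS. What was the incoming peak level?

Before make-up, the level was -12.7 − 7 = -19.7 dBFS.
That's 1 dB above the -20.7 dBFS threshold.
Undo the ratio: input overshoot = 1 × 20 = 20 dB, giving input = -0.7 dBFS.

-0.7 dBFS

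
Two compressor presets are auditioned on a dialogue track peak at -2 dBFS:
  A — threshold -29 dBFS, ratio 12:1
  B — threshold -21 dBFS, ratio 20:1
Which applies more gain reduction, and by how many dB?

A, by 6.7 dB

A: overshoot 27 dB → output overshoot 2.25 dB → GR 24.75 dB.
B: overshoot 19 dB → output overshoot 0.95 dB → GR 18.05 dB.
A applies 6.7 dB more gain reduction.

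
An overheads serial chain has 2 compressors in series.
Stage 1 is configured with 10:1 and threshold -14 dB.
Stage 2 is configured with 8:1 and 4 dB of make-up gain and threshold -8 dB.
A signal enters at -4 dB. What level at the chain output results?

Stage 1: overshoot 10 dB → 10/10 = 1 dB → -13 dB.
Stage 2: below threshold (-13 ≤ -8); passes unchanged; make-up brings it to -9 dB.

-9 dB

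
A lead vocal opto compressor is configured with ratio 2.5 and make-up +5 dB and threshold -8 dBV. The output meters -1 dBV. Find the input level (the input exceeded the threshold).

-3 dBV

Remove make-up: -1 − 5 = -6 dBV.
Post-compression overshoot = -6 − (-8) = 2 dB.
Undo the ratio: input overshoot = 2 × 2.5 = 5 dB, giving input = -3 dBV.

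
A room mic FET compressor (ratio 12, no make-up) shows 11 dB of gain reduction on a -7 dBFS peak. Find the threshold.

Input is 12 dB above T (since output overshoot × R = input overshoot: (-18 − T)·12 = -7 − T gives T = -19 dBFS).
Check: -19 + (-7 − (-19))/12 = -19 + 1 = -18 dBFS. ✓

-19 dBFS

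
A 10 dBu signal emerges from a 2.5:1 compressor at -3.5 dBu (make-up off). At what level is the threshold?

-12.5 dBu

Gain reduction = 10 − (-3.5) = 13.5 dB; output overshoot = GR / (R − 1) = 13.5 / 1.5 = 9 dB.
Threshold = output − output overshoot = -3.5 − 9 = -12.5 dBu.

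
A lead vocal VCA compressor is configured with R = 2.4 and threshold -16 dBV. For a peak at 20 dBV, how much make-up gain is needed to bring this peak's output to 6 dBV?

7 dB

Without make-up, output = threshold + overshoot/2.4 = -16 + 15 = -1 dBV.
Gap to target: 7 dB.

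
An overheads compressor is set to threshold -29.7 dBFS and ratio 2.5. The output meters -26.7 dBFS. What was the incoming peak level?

That's 3 dB above the -29.7 dBFS threshold.
Input overshoot = R × output overshoot = 7.5 dB → input = -29.7 + 7.5 = -22.2 dBFS.

-22.2 dBFS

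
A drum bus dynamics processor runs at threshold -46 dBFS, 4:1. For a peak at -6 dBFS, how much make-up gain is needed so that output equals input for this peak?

30 dB

The peak compresses to -46 + 40/4 = -36 dBFS.
To reach -6 dBFS requires -6 − (-36) = 30 dB of make-up.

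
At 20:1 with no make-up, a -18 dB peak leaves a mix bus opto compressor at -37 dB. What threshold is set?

Let T be the threshold. Output overshoot = (input overshoot)/R, so -37 − T = (-18 − T)/20.
20·(-37 − T) = -18 − T → 19·T = -740 − (-18) = -722.
T = -722/19 = -38 dB.

-38 dB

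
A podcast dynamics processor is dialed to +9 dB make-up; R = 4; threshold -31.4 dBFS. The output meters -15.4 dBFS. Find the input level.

Before make-up, the level was -15.4 − 9 = -24.4 dBFS.
That's 7 dB above the -31.4 dBFS threshold.
Undo the ratio: input overshoot = 7 × 4 = 28 dB, giving input = -3.4 dBFS.

-3.4 dBFS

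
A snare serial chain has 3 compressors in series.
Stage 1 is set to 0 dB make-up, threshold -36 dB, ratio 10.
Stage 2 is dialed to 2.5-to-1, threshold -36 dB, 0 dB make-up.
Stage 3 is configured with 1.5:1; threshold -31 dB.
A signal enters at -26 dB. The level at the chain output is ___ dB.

-35.6 dB

Stage 1: -26 dB is 10 dB over -36 dB; at 10:1 that becomes 1 dB over, giving -35 dB.
Stage 2: 1 dB above -36 dB, reduced 2.5:1 to 0.4 dB above → -35.6 dB.
Stage 3: -35.6 dB is at or below the -31 dB threshold — no compression; output -35.6 dB.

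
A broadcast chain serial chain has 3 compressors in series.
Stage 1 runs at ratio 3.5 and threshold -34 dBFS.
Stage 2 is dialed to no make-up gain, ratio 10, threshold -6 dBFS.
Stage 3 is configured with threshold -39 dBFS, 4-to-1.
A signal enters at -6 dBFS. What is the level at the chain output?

Stage 1: overshoot 28 dB → 28/3.5 = 8 dB → -26 dBFS.
Stage 2: -26 dBFS ≤ -6 dBFS, so stage 2 doesn't engage; output -26 dBFS.
Stage 3: 13 dB above -39 dBFS, reduced 4:1 to 3.25 dB above → -35.75 dBFS.

-35.75 dBFS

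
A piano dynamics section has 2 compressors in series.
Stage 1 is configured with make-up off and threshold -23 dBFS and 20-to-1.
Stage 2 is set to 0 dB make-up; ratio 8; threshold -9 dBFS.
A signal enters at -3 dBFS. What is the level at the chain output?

Stage 1: -3 dBFS is 20 dB over -23 dBFS; at 20:1 that becomes 1 dB over, giving -22 dBFS.
Stage 2: -22 dBFS is at or below the -9 dBFS threshold — no compression; output -22 dBFS.

-22 dBFS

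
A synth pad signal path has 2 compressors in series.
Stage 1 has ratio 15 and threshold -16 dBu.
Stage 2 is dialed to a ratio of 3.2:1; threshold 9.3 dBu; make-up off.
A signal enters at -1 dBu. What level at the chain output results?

Stage 1: overshoot 15 dB → 15/15 = 1 dB → -15 dBu.
Stage 2: -15 dBu is at or below the 9.3 dBu threshold — no compression; output -15 dBu.

-15 dBu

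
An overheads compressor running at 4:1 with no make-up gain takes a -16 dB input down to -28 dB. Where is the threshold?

Let T be the threshold. Output overshoot = (input overshoot)/R, so -28 − T = (-16 − T)/4.
4·(-28 − T) = -16 − T → 3·T = -112 − (-16) = -96.
T = -96/3 = -32 dB.

-32 dB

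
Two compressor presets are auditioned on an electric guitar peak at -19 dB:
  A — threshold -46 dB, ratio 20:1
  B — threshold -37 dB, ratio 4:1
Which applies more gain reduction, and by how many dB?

A, by 12.15 dB

A: 27 dB over, compressed to 1.35 dB over, so 25.65 dB of GR.
B: 18 dB over, compressed to 4.5 dB over, so 13.5 dB of GR.
A applies 12.15 dB more gain reduction.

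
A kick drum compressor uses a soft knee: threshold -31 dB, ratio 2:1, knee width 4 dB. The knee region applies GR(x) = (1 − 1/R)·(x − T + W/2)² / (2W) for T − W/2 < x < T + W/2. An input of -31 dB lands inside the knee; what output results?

x − T + W/2 = -31 − (-31) + 2 = 2.
GR = (1 − 1/2) × 2² / 8 = 0.5 × 4 / 8 = 0.25 dB.
Output = -31 − 0.25 = -31.25 dB.

-31.25 dB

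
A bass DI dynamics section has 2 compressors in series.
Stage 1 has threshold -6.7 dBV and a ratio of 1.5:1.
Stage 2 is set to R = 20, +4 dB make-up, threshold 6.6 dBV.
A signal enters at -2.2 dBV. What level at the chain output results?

0.3 dBV

Stage 1: 4.5 dB above -6.7 dBV, reduced 1.5:1 to 3 dB above → -3.7 dBV.
Stage 2: below threshold (-3.7 ≤ 6.6); passes unchanged; make-up brings it to 0.3 dBV.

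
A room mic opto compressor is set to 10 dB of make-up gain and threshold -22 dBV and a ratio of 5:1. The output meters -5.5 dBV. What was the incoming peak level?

Stripping the +10 dB make-up gives -15.5 dBV at the gain stage.
The compressed level sits -15.5 − (-22) = 6.5 dB over threshold.
Input overshoot = R × output overshoot = 32.5 dB → input = -22 + 32.5 = 10.5 dBV.

10.5 dBV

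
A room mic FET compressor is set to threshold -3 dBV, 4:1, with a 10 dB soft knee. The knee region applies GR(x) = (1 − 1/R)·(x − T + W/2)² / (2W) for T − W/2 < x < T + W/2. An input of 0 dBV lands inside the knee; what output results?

-2.4 dBV

x − T + W/2 = 0 − (-3) + 5 = 8.
GR = (1 − 1/4) × 8² / 20 = 0.75 × 64 / 20 = 2.4 dB.
Output = 0 − 2.4 = -2.4 dBV.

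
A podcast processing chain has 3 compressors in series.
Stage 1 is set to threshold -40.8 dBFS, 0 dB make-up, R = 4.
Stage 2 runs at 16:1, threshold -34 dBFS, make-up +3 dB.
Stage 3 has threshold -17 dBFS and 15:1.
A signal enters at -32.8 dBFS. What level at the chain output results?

-35.8 dBFS

Stage 1: 8 dB above -40.8 dBFS, reduced 4:1 to 2 dB above → -38.8 dBFS.
Stage 2: -38.8 dBFS ≤ -34 dBFS, so stage 2 doesn't engage; make-up brings it to -35.8 dBFS.
Stage 3: -35.8 dBFS ≤ -17 dBFS, so stage 3 doesn't engage; output -35.8 dBFS.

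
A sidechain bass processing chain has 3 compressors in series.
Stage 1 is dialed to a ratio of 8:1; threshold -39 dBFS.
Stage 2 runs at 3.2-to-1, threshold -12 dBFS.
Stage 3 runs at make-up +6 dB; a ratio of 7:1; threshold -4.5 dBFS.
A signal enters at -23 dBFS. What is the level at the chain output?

-31 dBFS

Stage 1: overshoot 16 dB → 16/8 = 2 dB → -37 dBFS.
Stage 2: below threshold (-37 ≤ -12); passes unchanged; output -37 dBFS.
Stage 3: -37 dBFS ≤ -4.5 dBFS, so stage 3 doesn't engage; make-up brings it to -31 dBFS.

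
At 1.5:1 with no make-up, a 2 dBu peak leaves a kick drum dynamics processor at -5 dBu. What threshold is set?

Let T be the threshold. Output overshoot = (input overshoot)/R, so -5 − T = (2 − T)/1.5.
1.5·(-5 − T) = 2 − T → 0.5·T = -7.5 − 2 = -9.5.
T = -9.5/0.5 = -19 dBu.

-19 dBu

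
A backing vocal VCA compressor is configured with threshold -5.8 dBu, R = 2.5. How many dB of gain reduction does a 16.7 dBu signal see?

16.7 dBu exceeds the threshold by 22.5 dB.
After 2.5:1 compression the overshoot becomes 22.5/2.5 = 9 dB.
GR = overshoot in − overshoot out = 22.5 − 9 = 13.5 dB.

13.5 dB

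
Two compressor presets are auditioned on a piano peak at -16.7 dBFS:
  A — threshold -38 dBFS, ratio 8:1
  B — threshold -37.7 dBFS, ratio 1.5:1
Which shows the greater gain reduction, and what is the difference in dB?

A: overshoot 21.3 dB → output overshoot 2.6625 dB → GR 18.6375 dB.
B: overshoot 21 dB → output overshoot 14 dB → GR 7 dB.
A applies 11.6375 dB more gain reduction.

A, by 11.6375 dB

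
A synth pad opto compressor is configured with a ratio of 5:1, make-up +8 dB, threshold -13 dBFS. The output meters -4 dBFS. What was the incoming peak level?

Stripping the +8 dB make-up gives -12 dBFS at the gain stage.
That's 1 dB above the -13 dBFS threshold.
Before 5:1 compression the overshoot was 1 × 5 = 5 dB, so input = -13 + 5 = -8 dBFS.

-8 dBFS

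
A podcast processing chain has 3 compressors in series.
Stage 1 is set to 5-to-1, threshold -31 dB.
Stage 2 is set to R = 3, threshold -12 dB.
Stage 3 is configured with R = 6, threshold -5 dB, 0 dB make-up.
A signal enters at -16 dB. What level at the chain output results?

Stage 1: 15 dB above -31 dB, reduced 5:1 to 3 dB above → -28 dB.
Stage 2: below threshold (-28 ≤ -12); passes unchanged; output -28 dB.
Stage 3: -28 dB ≤ -5 dB, so stage 3 doesn't engage; output -28 dB.

-28 dB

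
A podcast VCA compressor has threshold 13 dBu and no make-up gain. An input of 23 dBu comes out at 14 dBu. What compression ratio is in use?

10:1

Input overshoot = 23 − 13 = 10 dB; output overshoot = 14 − 13 = 1 dB.
Ratio = 10 / 1 = 10.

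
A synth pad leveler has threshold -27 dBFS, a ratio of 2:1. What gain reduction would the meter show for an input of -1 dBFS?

13 dB

The signal is 26 dB above threshold.
At 2:1, output sits 26/2 = 13 dB above threshold.
Gain reduction = 26 − 13 = 13 dB.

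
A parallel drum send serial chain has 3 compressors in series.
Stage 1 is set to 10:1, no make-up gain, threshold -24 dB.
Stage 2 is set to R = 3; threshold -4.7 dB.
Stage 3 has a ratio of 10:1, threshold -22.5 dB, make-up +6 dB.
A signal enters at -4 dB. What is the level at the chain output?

Stage 1: overshoot 20 dB → 20/10 = 2 dB → -22 dB.
Stage 2: -22 dB ≤ -4.7 dB, so stage 2 doesn't engage; output -22 dB.
Stage 3: 0.5 dB above -22.5 dB, reduced 10:1 to 0.05 dB above → -22.45 dB; +6 dB make-up → -16.45 dB.

-16.45 dB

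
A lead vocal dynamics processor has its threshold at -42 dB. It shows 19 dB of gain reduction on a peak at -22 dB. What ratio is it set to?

20:1

Input overshoot = -22 − (-42) = 20 dB.
Output overshoot = 20 − 19 = 1 dB.
Ratio = input overshoot / output overshoot = 20 / 1 = 20.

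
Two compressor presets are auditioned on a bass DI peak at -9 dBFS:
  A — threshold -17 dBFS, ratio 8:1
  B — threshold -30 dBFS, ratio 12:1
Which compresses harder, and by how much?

A: 8 dB over, compressed to 1 dB over, so 7 dB of GR.
B: 21 dB over, compressed to 1.75 dB over, so 19.25 dB of GR.
B reduces 12.25 dB more.

B, by 12.25 dB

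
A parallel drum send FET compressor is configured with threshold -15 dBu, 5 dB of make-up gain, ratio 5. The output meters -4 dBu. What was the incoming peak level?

Stripping the +5 dB make-up gives -9 dBu at the gain stage.
The compressed level sits -9 − (-15) = 6 dB over threshold.
Input overshoot = R × output overshoot = 30 dB → input = -15 + 30 = 15 dBu.

15 dBu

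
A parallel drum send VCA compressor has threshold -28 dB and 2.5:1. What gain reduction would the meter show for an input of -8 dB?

12 dB

-8 dB exceeds the threshold by 20 dB.
After 2.5:1 compression the overshoot becomes 20/2.5 = 8 dB.
Gain reduction = 20 − 8 = 12 dB.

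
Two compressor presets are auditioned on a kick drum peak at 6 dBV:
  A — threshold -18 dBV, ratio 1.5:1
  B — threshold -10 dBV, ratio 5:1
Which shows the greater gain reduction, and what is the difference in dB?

A: GR = 24 − 24/1.5 = 8 dB.
B: GR = 16 − 16/5 = 12.8 dB.
B reduces 4.8 dB more.

B, by 4.8 dB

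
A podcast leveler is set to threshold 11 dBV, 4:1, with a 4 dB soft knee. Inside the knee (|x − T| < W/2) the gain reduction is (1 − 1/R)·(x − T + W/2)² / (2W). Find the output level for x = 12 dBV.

11.15625 dBV

x − T + W/2 = 12 − 11 + 2 = 3.
GR = (1 − 1/4) × 3² / 8 = 0.75 × 9 / 8 = 0.84375 dB.
Output = 12 − 0.84375 = 11.15625 dBV.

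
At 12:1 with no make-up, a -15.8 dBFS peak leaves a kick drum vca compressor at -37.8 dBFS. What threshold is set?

-39.8 dBFS

Gain reduction = -15.8 − (-37.8) = 22 dB; output overshoot = GR / (R − 1) = 22 / 11 = 2 dB.
Threshold = output − output overshoot = -37.8 − 2 = -39.8 dBFS.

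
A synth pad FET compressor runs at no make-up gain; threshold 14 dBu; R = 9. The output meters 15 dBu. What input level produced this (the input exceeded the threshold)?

That's 1 dB above the 14 dBu threshold.
Input overshoot = R × output overshoot = 9 dB → input = 14 + 9 = 23 dBu.

23 dBu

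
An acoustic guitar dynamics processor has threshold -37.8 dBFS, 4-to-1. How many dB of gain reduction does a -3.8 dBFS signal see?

25.5 dB

-3.8 dBFS exceeds the threshold by 34 dB.
After 4:1 compression the overshoot becomes 34/4 = 8.5 dB.
GR = overshoot in − overshoot out = 34 − 8.5 = 25.5 dB.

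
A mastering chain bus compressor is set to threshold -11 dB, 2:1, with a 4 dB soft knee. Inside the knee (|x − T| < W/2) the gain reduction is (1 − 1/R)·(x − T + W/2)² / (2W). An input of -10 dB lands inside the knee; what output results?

x − T + W/2 = -10 − (-11) + 2 = 3.
GR = (1 − 1/2) × 3² / 8 = 0.5 × 9 / 8 = 0.5625 dB.
Output = -10 − 0.5625 = -10.5625 dB.

-10.5625 dB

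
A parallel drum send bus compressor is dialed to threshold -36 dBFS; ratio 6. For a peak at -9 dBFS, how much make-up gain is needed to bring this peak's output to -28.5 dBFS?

Overshoot 27 dB → 27/6 = 4.5 dB after compression, so the compressed level is -36 + 4.5 = -31.5 dBFS.
Make-up = target − compressed = -28.5 − (-31.5) = 3 dB.

3 dB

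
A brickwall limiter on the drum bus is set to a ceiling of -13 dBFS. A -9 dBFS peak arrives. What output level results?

A brickwall limiter is an ∞:1 compressor: any input above the ceiling is clamped to -13 dBFS.

-13 dBFS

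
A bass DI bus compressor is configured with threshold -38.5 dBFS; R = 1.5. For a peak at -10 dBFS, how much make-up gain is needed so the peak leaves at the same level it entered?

9.5 dB

Without make-up, output = threshold + overshoot/1.5 = -38.5 + 19 = -19.5 dBFS.
Gap to target: 9.5 dB.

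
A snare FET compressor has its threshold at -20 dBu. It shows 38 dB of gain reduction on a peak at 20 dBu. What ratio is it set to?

Input overshoot = 20 − (-20) = 40 dB.
Output overshoot = 40 − 38 = 2 dB.
Ratio = input overshoot / output overshoot = 40 / 2 = 20.

20:1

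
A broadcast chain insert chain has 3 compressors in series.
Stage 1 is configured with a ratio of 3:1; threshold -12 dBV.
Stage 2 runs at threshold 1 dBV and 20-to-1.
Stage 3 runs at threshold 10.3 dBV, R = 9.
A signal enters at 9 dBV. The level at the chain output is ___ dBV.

Stage 1: 9 dBV is 21 dB over -12 dBV; at 3:1 that becomes 7 dB over, giving -5 dBV.
Stage 2: -5 dBV is at or below the 1 dBV threshold — no compression; output -5 dBV.
Stage 3: -5 dBV is at or below the 10.3 dBV threshold — no compression; output -5 dBV.

-5 dBV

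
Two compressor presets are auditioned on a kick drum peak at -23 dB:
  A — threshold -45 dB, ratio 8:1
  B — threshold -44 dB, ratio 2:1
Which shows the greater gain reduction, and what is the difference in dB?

A: GR = 22 − 22/8 = 19.25 dB.
B: GR = 21 − 21/2 = 10.5 dB.
Difference: 8.75 dB in favour of A.

A, by 8.75 dB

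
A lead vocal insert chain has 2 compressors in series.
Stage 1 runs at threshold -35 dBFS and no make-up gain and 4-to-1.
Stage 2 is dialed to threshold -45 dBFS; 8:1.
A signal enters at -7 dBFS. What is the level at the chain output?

Stage 1: overshoot 28 dB → 28/4 = 7 dB → -28 dBFS.
Stage 2: overshoot 17 dB → 17/8 = 2.125 dB → -42.875 dBFS.

-42.875 dBFS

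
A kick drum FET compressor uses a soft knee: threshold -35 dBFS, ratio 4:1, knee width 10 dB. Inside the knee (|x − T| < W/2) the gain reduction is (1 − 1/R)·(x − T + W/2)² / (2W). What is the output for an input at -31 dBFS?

-34.0375 dBFS

x − T + W/2 = -31 − (-35) + 5 = 9.
GR = (1 − 1/4) × 9² / 20 = 0.75 × 81 / 20 = 3.0375 dB.
Output = -31 − 3.0375 = -34.0375 dBFS.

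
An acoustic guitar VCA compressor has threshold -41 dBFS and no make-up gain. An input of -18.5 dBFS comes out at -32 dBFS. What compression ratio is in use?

2.5:1

Input overshoot = -18.5 − (-41) = 22.5 dB; output overshoot = -32 − (-41) = 9 dB.
Ratio = 22.5 / 9 = 2.5.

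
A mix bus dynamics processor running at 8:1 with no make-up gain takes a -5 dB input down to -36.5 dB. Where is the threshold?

-41 dB

Gain reduction = -5 − (-36.5) = 31.5 dB; output overshoot = GR / (R − 1) = 31.5 / 7 = 4.5 dB.
Threshold = output − output overshoot = -36.5 − 4.5 = -41 dB.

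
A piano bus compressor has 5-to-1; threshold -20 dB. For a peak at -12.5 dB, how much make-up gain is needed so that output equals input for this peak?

The peak compresses to -20 + 7.5/5 = -18.5 dB.
To reach -12.5 dB requires -12.5 − (-18.5) = 6 dB of make-up.

6 dB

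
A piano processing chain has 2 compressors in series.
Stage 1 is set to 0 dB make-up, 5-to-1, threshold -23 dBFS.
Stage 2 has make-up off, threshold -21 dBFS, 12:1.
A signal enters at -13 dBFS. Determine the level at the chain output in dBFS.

-21 dBFS

Stage 1: overshoot 10 dB → 10/5 = 2 dB → -21 dBFS.
Stage 2: -21 dBFS ≤ -21 dBFS, so stage 2 doesn't engage; output -21 dBFS.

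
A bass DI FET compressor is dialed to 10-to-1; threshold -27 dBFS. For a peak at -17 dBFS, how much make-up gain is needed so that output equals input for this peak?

Without make-up, output = threshold + overshoot/10 = -27 + 1 = -26 dBFS.
Gap to target: 9 dB.

9 dB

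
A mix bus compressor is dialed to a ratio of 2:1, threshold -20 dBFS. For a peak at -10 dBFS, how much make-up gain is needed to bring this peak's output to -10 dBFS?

5 dB

The peak compresses to -20 + 10/2 = -15 dBFS.
To reach -10 dBFS requires -10 − (-15) = 5 dB of make-up.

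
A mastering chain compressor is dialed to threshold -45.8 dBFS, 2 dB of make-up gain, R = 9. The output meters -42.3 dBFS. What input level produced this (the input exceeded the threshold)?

Stripping the +2 dB make-up gives -44.3 dBFS at the gain stage.
Post-compression overshoot = -44.3 − (-45.8) = 1.5 dB.
Input overshoot = R × output overshoot = 13.5 dB → input = -45.8 + 13.5 = -32.3 dBFS.

-32.3 dBFS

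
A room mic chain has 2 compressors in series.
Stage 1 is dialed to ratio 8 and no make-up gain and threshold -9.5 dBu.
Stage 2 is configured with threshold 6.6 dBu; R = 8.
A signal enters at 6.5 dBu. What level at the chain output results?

Stage 1: 16 dB above -9.5 dBu, reduced 8:1 to 2 dB above → -7.5 dBu.
Stage 2: -7.5 dBu is at or below the 6.6 dBu threshold — no compression; output -7.5 dBu.

-7.5 dBu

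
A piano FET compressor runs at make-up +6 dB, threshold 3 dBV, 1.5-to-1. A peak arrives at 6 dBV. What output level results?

11 dBV

Overshoot: 6 − 3 = 3 dB.
At 1.5:1 the overshoot is divided by 1.5, leaving 2 dB above threshold.
So the level is 3 + 2 = 5 dBV; make-up adds 6 dB, giving 11 dBV.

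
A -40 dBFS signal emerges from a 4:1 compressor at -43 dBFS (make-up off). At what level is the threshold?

Let T be the threshold. Output overshoot = (input overshoot)/R, so -43 − T = (-40 − T)/4.
4·(-43 − T) = -40 − T → 3·T = -172 − (-40) = -132.
T = -132/3 = -44 dBFS.

-44 dBFS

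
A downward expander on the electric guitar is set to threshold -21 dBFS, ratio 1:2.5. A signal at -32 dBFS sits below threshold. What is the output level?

-48.5 dBFS

The input is 11 dB below the -21 dBFS threshold.
A 1:2.5 expander multiplies undershoot by 2.5: 11 × 2.5 = 27.5 dB below threshold.
Output = -21 − 27.5 = -48.5 dBFS.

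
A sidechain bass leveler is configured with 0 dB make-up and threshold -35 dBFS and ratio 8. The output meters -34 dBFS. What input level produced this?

The compressed level sits -34 − (-35) = 1 dB over threshold.
Input overshoot = R × output overshoot = 8 dB → input = -35 + 8 = -27 dBFS.

-27 dBFS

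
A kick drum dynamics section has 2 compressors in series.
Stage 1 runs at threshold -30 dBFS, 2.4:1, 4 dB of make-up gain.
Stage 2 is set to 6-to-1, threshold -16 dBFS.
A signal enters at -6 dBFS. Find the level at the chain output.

-16 dBFS

Stage 1: 24 dB above -30 dBFS, reduced 2.4:1 to 10 dB above → -20 dBFS; +4 dB make-up → -16 dBFS.
Stage 2: -16 dBFS is at or below the -16 dBFS threshold — no compression; output -16 dBFS.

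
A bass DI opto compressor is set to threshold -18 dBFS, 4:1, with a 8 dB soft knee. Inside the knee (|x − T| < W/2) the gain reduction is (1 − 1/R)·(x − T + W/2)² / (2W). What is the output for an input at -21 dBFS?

x − T + W/2 = -21 − (-18) + 4 = 1.
GR = (1 − 1/4) × 1² / 16 = 0.75 × 1 / 16 = 0.046875 dB.
Output = -21 − 0.046875 = -21.046875 dBFS.

-21.046875 dBFS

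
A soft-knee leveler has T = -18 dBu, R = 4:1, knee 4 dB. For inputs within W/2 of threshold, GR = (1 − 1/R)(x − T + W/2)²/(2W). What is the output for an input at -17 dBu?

x − T + W/2 = -17 − (-18) + 2 = 3.
GR = (1 − 1/4) × 3² / 8 = 0.75 × 9 / 8 = 0.84375 dB.
Output = -17 − 0.84375 = -17.84375 dBu.

-17.84375 dBu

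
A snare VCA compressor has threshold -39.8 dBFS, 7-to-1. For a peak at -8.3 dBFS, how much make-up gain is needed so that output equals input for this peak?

27 dB

The peak compresses to -39.8 + 31.5/7 = -35.3 dBFS.
To reach -8.3 dBFS requires -8.3 − (-35.3) = 27 dB of make-up.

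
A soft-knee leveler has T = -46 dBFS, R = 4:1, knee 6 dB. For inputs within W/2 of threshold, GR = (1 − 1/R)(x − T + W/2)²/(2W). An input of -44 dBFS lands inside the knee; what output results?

x − T + W/2 = -44 − (-46) + 3 = 5.
GR = (1 − 1/4) × 5² / 12 = 0.75 × 25 / 12 = 1.5625 dB.
Output = -44 − 1.5625 = -45.5625 dBFS.

-45.5625 dBFS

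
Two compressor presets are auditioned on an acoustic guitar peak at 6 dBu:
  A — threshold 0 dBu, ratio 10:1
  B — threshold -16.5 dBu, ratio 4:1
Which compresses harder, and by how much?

A: 6 dB over, compressed to 0.6 dB over, so 5.4 dB of GR.
B: 22.5 dB over, compressed to 5.625 dB over, so 16.875 dB of GR.
B reduces 11.475 dB more.

B, by 11.475 dB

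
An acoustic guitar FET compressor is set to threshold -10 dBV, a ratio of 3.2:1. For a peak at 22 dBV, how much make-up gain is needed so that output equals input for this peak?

The peak compresses to -10 + 32/3.2 = 0 dBV.
To reach 22 dBV requires 22 − 0 = 22 dB of make-up.

22 dB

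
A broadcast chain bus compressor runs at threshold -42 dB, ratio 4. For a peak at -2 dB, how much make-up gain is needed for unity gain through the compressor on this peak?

30 dB

Without make-up, output = threshold + overshoot/4 = -42 + 10 = -32 dB.
Gap to target: 30 dB.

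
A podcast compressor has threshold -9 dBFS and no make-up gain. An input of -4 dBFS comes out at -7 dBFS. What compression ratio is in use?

Input overshoot = -4 − (-9) = 5 dB; output overshoot = -7 − (-9) = 2 dB.
Ratio = 5 / 2 = 2.5.

2.5:1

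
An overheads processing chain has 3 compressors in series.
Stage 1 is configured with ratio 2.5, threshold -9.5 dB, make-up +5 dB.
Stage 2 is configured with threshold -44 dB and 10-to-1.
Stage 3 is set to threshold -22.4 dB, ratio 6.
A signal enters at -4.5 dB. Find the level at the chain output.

Stage 1: -4.5 dB is 5 dB over -9.5 dB; at 2.5:1 that becomes 2 dB over, giving -7.5 dB; +5 dB make-up → -2.5 dB.
Stage 2: 41.5 dB above -44 dB, reduced 10:1 to 4.15 dB above → -39.85 dB.
Stage 3: -39.85 dB is at or below the -22.4 dB threshold — no compression; output -39.85 dB.

-39.85 dB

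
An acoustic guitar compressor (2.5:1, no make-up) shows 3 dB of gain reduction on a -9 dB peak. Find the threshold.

Input is 5 dB above T (since output overshoot × R = input overshoot: (-12 − T)·2.5 = -9 − T gives T = -14 dB).
Check: -14 + (-9 − (-14))/2.5 = -14 + 2 = -12 dB. ✓

-14 dB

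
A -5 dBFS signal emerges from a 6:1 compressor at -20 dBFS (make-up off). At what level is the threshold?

-23 dBFS

Input is 18 dB above T (since output overshoot × R = input overshoot: (-20 − T)·6 = -5 − T gives T = -23 dBFS).
Check: -23 + (-5 − (-23))/6 = -23 + 3 = -20 dBFS. ✓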